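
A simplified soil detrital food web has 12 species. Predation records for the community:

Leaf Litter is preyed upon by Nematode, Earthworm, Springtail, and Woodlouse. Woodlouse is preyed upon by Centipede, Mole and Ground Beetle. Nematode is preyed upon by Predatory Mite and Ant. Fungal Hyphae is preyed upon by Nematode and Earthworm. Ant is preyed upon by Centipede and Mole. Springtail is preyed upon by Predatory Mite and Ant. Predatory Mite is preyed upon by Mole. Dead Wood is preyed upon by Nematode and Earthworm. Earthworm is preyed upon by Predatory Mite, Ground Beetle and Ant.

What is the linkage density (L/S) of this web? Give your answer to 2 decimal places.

There are L = 21 links among S = 12 species.
L/S = 21/12 = 1.7500 ≈ 1.75.

L/S = 1.75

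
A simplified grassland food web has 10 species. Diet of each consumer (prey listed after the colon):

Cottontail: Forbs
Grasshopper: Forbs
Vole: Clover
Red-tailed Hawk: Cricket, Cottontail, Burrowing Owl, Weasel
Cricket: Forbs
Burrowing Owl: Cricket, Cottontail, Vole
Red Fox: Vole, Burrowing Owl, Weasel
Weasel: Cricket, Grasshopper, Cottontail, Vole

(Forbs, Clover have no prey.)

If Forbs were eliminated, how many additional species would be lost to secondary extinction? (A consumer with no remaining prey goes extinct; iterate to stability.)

Remove Forbs.
Round 1: Cricket (all prey gone), Grasshopper (all prey gone), Cottontail (all prey gone) → extinct.
No further losses. Total secondary extinctions: 3.

3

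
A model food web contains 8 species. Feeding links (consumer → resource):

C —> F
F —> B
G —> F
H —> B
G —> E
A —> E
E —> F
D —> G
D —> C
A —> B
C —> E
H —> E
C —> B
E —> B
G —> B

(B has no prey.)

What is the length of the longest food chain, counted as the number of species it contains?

One longest chain: B → F → E → C → D.
It has 5 species and 4 links.

5 species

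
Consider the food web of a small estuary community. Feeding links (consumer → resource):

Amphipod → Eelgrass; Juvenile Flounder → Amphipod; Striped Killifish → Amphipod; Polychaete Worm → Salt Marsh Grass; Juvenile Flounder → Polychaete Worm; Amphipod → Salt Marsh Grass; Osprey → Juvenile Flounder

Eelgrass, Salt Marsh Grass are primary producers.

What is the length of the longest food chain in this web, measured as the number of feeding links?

3 links

One longest chain: Salt Marsh Grass → Polychaete Worm → Juvenile Flounder → Osprey.
It has 4 species and 3 links.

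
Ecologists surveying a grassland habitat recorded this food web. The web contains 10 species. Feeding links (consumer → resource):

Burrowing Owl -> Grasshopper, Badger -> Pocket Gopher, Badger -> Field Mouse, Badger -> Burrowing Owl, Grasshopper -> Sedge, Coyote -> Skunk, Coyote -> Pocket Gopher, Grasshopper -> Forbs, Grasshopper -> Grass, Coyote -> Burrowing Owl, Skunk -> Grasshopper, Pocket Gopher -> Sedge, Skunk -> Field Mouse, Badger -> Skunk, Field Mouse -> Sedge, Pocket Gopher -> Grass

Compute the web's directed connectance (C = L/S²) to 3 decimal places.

The web has S = 10 species and L = 16 feeding links.
C = L / S² = 16 / 100 = 0.1600 ≈ 0.160.

C = 0.160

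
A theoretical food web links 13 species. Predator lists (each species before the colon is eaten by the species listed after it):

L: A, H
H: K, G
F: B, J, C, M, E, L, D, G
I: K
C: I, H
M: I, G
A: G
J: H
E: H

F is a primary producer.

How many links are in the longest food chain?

One longest chain: F → C → I → K.
It has 4 species and 3 links.

3 links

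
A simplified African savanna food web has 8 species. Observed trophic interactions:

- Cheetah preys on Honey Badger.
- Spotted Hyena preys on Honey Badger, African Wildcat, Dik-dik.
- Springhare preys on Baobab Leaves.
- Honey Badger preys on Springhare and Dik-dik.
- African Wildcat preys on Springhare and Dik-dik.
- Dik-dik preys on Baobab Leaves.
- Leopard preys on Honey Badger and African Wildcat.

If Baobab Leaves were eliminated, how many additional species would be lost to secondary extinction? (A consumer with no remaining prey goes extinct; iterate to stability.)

Remove Baobab Leaves.
Round 1: Springhare (all prey gone), Dik-dik (all prey gone) → extinct.
Round 2: Honey Badger (all prey gone), African Wildcat (all prey gone) → extinct.
Round 3: Cheetah (all prey gone), Spotted Hyena (all prey gone), Leopard (all prey gone) → extinct.
No further losses. Total secondary extinctions: 7.

7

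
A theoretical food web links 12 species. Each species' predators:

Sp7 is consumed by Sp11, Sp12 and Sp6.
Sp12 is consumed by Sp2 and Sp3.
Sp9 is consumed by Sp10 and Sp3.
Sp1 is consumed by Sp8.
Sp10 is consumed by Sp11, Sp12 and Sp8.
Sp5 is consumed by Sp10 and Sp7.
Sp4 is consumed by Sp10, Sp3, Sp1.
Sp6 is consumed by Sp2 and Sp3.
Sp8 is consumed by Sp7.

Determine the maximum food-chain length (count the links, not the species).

5 links

One longest chain: Sp4 → Sp1 → Sp8 → Sp7 → Sp6 → Sp3.
It has 6 species and 5 links.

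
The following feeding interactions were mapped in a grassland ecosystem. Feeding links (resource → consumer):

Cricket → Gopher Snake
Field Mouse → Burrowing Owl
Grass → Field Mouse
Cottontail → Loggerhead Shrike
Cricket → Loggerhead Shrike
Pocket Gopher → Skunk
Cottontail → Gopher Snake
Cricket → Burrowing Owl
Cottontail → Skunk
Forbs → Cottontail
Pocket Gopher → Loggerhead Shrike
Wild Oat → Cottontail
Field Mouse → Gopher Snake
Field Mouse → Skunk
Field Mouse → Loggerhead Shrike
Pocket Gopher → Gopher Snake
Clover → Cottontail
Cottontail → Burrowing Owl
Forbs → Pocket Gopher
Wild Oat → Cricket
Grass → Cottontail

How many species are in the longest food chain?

One longest chain: Forbs → Cottontail → Gopher Snake.
It has 3 species and 2 links.

3 species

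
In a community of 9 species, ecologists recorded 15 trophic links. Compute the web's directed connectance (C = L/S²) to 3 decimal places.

The web has S = 9 species and L = 15 feeding links.
C = L / S² = 15 / 81 = 0.1852 ≈ 0.185.

C = 0.185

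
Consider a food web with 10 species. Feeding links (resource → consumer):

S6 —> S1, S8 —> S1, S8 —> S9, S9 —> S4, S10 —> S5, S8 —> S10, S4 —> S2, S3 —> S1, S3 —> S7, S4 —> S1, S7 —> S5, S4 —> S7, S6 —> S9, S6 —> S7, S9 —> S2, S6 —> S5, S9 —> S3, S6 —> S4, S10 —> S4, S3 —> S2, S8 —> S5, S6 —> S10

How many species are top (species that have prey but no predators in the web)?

3

Top species (has prey, but nothing eats it): S2, S1, S5.
Count: 3.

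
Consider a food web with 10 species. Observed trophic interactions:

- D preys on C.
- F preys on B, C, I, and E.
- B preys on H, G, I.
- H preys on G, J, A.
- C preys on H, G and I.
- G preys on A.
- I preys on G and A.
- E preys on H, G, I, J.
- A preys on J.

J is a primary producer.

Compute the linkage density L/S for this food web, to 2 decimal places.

L/S = 2.20

There are L = 22 links among S = 10 species.
L/S = 22/10 = 2.2000 ≈ 2.20.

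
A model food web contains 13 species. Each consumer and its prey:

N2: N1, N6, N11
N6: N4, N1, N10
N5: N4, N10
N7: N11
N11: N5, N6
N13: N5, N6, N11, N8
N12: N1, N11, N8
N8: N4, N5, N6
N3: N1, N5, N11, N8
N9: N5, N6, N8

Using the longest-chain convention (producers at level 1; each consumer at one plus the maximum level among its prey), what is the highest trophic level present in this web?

Producers (level 1): N4, N1, N10.
N4 → N5 → N11 → N2 gives N2 level 4.
No species has a prey at level 4, so no species reaches level 5.

4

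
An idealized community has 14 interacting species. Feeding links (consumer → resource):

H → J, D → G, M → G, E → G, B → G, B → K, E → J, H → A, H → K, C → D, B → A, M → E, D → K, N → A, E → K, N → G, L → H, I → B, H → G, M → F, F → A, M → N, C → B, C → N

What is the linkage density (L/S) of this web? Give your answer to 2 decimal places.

L/S = 1.71

There are L = 24 links among S = 14 species.
L/S = 24/14 = 1.7143 ≈ 1.71.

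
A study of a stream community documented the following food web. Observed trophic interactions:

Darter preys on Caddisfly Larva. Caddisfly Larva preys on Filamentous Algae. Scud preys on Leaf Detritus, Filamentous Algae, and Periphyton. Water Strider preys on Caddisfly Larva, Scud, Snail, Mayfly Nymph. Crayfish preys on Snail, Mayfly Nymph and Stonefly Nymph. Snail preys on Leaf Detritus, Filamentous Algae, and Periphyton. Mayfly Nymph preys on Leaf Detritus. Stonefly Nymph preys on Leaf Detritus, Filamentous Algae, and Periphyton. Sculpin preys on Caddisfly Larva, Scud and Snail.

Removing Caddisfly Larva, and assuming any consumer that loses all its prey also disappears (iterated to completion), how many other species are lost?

Remove Caddisfly Larva.
Round 1: Darter (all prey gone) → extinct.
No further losses. Total secondary extinctions: 1.

1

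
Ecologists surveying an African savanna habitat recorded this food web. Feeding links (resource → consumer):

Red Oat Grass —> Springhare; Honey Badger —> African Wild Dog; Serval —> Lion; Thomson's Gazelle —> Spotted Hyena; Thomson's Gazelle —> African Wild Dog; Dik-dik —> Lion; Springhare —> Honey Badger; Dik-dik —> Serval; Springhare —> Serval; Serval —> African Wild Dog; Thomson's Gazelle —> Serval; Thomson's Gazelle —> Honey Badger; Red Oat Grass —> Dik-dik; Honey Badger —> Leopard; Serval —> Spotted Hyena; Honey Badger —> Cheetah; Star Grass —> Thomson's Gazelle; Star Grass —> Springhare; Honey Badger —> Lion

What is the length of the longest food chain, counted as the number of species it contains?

One longest chain: Star Grass → Thomson's Gazelle → Serval → Lion.
It has 4 species and 3 links.

4 species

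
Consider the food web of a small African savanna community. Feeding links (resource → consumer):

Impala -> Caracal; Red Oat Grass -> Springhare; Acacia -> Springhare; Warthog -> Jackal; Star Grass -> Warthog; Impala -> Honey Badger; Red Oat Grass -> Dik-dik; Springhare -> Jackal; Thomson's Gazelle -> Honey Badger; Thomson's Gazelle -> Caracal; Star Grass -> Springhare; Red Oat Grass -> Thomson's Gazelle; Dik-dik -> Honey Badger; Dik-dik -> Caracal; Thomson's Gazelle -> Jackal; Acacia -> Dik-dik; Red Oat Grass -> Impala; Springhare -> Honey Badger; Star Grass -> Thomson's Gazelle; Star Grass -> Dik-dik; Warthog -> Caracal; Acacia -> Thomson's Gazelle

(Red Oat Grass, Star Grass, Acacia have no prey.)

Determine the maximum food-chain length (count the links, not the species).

2 links

One longest chain: Star Grass → Warthog → Jackal.
It has 3 species and 2 links.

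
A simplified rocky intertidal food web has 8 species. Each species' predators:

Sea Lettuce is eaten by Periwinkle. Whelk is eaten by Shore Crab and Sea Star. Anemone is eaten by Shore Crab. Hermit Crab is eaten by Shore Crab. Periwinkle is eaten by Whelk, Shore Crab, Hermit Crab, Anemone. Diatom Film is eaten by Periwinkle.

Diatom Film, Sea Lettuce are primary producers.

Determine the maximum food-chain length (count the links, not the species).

One longest chain: Diatom Film → Periwinkle → Whelk → Sea Star.
It has 4 species and 3 links.

3 links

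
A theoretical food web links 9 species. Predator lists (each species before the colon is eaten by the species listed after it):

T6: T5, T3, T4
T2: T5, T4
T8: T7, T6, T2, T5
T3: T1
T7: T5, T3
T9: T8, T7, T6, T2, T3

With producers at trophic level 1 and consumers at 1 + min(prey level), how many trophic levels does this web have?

Producers (level 1): T9.
Following each consumer down to its lowest-level prey: T9 → T3 → T1 (levels 1 through 3).
All prey of T1 (T3 2) are at level 2 or above, so T1 is at level 1 + 2 = 3.
Every consumer has at least one prey at level 2 or below, so none exceeds level 3.

3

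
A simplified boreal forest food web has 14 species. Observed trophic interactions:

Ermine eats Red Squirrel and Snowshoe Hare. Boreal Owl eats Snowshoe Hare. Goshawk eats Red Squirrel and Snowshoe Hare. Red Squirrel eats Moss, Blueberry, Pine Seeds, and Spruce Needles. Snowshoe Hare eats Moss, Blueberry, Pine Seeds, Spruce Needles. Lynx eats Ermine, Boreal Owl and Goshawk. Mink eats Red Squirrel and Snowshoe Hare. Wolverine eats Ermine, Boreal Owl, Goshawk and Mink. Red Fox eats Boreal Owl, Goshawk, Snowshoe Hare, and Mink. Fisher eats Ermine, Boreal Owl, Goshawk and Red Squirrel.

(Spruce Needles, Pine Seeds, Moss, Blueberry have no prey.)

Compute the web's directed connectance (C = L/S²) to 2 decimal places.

The web has S = 14 species and L = 30 feeding links.
C = L / S² = 30 / 196 = 0.1531 ≈ 0.15.

C = 0.15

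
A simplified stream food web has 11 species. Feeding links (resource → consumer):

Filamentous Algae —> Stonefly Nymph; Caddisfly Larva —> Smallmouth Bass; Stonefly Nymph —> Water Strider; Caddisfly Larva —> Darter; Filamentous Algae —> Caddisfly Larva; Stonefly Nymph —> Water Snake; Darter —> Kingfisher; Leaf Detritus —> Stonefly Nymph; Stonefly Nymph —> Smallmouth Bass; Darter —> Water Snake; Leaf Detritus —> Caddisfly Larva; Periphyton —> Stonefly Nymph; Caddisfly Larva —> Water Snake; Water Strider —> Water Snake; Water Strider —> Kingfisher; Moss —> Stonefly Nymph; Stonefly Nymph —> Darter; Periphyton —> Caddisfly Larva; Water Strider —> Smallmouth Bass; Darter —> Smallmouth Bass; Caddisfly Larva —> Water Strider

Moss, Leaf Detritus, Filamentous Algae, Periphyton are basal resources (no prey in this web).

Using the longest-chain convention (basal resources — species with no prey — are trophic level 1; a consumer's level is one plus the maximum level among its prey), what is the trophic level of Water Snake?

Trophic level 4

Moss has no prey (basal) → level 1.
Stonefly Nymph eats Moss (level 1); other prey at levels: Leaf Detritus 1, Filamentous Algae 1, Periphyton 1 → level 2.
Water Strider eats Stonefly Nymph (level 2); other prey at levels: Caddisfly Larva 2 → level 3.
Water Snake eats Water Strider (level 3); other prey at levels: Stonefly Nymph 2, Caddisfly Larva 2, Darter 3 → level 4.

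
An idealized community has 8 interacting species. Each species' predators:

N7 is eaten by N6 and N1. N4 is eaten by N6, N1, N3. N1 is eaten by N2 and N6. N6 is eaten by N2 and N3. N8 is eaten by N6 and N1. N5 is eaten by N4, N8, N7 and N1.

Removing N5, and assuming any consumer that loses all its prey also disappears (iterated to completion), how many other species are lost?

7

Remove N5.
Round 1: N8 (all prey gone), N4 (all prey gone), N7 (all prey gone) → extinct.
Round 2: N1 (all prey gone) → extinct.
Round 3: N6 (all prey gone) → extinct.
Round 4: N3 (all prey gone), N2 (all prey gone) → extinct.
No further losses. Total secondary extinctions: 7.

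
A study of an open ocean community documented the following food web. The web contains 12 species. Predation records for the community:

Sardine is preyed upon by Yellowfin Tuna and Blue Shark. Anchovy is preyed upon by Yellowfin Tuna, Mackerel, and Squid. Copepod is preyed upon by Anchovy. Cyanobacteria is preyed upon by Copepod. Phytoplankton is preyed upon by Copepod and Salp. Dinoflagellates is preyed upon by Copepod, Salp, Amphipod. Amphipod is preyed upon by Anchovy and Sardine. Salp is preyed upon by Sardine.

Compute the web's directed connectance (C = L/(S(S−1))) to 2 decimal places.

C = 0.11

The web has S = 12 species and L = 15 feeding links.
C = L / (S(S−1)) = 15 / 132 = 0.1136 ≈ 0.11.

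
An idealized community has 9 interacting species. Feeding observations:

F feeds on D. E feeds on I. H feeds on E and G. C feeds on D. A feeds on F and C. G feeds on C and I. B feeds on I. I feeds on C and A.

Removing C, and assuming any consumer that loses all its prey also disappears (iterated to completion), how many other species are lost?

0

Remove C.
Every predator of it retains at least one other prey: A still has F; I still has A; G still has I.
No consumer loses all prey, so no secondary extinctions occur.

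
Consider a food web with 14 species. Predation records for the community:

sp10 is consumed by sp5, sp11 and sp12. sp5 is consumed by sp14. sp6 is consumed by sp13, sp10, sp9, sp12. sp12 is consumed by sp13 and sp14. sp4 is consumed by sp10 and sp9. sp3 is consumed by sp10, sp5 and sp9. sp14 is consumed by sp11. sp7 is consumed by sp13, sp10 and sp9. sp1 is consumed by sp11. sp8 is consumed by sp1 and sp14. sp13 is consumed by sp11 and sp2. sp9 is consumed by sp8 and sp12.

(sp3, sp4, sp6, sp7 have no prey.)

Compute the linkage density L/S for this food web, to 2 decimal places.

L/S = 1.86

There are L = 26 links among S = 14 species.
L/S = 26/14 = 1.8571 ≈ 1.86.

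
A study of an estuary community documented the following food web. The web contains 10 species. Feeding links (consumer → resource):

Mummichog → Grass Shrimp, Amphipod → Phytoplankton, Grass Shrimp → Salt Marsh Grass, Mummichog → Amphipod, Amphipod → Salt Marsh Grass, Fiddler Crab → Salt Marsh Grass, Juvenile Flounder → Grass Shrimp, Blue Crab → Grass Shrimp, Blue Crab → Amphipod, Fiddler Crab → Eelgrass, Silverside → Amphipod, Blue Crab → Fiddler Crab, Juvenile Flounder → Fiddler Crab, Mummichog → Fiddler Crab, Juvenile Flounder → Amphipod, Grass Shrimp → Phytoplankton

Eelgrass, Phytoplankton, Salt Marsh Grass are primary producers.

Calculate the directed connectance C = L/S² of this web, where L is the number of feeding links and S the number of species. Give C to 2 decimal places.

C = 0.16

The web has S = 10 species and L = 16 feeding links.
C = L / S² = 16 / 100 = 0.1600 ≈ 0.16.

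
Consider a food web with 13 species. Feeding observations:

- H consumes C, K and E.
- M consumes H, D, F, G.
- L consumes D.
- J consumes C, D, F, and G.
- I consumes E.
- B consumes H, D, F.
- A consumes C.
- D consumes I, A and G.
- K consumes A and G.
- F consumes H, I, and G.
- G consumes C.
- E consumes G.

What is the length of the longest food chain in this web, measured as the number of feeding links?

5 links

One longest chain: C → G → E → I → F → M.
It has 6 species and 5 links.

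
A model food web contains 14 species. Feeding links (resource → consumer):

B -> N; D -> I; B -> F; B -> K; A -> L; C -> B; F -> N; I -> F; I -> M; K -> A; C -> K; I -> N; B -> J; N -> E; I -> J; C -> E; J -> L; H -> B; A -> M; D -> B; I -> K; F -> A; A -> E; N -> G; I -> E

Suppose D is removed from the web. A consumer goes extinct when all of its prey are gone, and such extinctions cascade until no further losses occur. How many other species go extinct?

1

Remove D.
Round 1: I (all prey gone) → extinct.
No further losses. Total secondary extinctions: 1.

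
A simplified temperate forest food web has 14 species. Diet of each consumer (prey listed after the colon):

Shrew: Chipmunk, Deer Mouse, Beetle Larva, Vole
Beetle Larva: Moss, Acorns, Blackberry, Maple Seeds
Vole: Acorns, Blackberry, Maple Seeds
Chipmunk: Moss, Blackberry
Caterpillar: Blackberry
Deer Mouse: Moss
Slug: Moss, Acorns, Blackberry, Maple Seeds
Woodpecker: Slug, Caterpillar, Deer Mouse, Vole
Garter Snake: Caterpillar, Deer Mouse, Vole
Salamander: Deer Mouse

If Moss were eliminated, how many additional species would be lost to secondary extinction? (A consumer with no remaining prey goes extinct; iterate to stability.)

Remove Moss.
Round 1: Deer Mouse (all prey gone) → extinct.
Round 2: Salamander (all prey gone) → extinct.
No further losses. Total secondary extinctions: 2.

2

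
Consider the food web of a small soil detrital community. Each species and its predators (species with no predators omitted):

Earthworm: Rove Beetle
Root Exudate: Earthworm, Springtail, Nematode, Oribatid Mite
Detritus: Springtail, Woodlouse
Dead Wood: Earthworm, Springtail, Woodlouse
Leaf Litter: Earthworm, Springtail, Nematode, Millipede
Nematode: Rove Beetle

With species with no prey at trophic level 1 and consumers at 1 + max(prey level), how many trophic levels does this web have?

Basal resources (level 1): Leaf Litter, Detritus, Dead Wood, Root Exudate.
Leaf Litter → Earthworm → Rove Beetle gives Rove Beetle level 3.
No species has a prey at level 3, so no species reaches level 4.

3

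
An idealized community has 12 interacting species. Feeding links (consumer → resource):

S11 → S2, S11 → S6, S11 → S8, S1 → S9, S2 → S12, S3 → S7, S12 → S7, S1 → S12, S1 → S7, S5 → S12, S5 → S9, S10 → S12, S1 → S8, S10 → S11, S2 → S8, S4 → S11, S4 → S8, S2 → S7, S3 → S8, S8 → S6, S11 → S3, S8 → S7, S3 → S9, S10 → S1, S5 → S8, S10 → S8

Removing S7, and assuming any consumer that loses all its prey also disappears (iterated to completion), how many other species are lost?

1

Remove S7.
Round 1: S12 (all prey gone) → extinct.
No further losses. Total secondary extinctions: 1.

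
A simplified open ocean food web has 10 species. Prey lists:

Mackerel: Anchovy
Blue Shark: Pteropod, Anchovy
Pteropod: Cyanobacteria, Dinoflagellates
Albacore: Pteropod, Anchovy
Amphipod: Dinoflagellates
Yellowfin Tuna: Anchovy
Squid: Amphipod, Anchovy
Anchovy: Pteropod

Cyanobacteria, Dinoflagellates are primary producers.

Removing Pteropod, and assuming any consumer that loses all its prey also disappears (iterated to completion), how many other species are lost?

5

Remove Pteropod.
Round 1: Anchovy (all prey gone) → extinct.
Round 2: Albacore (all prey gone), Yellowfin Tuna (all prey gone), Blue Shark (all prey gone), Mackerel (all prey gone) → extinct.
No further losses. Total secondary extinctions: 5.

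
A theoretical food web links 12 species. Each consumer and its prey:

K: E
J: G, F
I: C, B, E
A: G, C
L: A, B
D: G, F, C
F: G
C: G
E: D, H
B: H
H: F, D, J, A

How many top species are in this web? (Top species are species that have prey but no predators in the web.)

3

Top species (has prey, but nothing eats it): L, I, K.
Count: 3.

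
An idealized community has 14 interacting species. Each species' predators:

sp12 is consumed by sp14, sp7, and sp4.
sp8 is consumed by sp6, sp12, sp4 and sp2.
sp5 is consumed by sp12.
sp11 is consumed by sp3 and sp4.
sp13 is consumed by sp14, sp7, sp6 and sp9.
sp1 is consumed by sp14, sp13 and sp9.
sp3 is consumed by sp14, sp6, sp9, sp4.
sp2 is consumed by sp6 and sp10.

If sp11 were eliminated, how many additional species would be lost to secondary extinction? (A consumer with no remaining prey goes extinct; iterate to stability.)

Remove sp11.
Round 1: sp3 (all prey gone) → extinct.
No further losses. Total secondary extinctions: 1.

1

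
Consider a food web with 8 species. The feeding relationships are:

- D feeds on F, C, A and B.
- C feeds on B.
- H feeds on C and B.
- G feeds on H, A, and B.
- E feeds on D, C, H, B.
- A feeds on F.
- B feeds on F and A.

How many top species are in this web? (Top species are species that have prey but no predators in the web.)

Top species (has prey, but nothing eats it): E, G.
Count: 2.

2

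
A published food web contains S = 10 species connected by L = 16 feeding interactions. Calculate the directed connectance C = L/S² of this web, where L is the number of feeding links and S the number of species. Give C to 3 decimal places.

The web has S = 10 species and L = 16 feeding links.
C = L / S² = 16 / 100 = 0.1600 ≈ 0.160.

C = 0.160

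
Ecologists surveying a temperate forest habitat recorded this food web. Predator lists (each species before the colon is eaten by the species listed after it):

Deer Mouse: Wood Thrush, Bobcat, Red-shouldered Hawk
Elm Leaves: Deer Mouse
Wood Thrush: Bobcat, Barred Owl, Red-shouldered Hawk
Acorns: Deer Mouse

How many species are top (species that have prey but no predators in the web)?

Top species (has prey, but nothing eats it): Bobcat, Barred Owl, Red-shouldered Hawk.
Count: 3.

3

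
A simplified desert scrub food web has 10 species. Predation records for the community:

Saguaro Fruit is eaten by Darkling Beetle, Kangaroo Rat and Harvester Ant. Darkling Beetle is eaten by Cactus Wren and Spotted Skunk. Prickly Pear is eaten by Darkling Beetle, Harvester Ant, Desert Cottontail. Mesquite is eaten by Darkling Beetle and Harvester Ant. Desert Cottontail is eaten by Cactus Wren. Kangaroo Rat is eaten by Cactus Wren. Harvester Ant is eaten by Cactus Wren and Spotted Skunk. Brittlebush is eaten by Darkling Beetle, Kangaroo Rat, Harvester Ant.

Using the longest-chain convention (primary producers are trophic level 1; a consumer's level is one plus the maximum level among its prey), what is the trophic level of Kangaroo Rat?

Trophic level 2

Brittlebush is a producer → level 1.
Kangaroo Rat eats Brittlebush (level 1); other prey at levels: Saguaro Fruit 1 → level 2.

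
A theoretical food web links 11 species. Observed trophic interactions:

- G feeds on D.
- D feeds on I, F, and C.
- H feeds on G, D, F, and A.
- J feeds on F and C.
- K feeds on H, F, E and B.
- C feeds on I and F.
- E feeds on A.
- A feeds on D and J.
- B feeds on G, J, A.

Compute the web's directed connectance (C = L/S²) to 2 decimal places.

C = 0.18

The web has S = 11 species and L = 22 feeding links.
C = L / S² = 22 / 121 = 0.1818 ≈ 0.18.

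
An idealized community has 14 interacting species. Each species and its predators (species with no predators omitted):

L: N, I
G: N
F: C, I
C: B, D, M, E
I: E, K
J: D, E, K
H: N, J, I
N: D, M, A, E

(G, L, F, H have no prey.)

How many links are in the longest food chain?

2 links

One longest chain: F → C → B.
It has 3 species and 2 links.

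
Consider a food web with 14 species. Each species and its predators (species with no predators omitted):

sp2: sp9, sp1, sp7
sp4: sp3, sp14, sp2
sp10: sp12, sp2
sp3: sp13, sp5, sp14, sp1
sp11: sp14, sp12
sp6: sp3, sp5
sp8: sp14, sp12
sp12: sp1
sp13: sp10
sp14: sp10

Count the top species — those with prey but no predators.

Top species (has prey, but nothing eats it): sp5, sp9, sp1, sp7.
Count: 4.

4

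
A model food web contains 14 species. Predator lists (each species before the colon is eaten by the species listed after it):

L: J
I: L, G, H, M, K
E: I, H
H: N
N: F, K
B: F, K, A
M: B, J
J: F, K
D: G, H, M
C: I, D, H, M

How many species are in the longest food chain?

One longest chain: C → I → M → B → F.
It has 5 species and 4 links.

5 species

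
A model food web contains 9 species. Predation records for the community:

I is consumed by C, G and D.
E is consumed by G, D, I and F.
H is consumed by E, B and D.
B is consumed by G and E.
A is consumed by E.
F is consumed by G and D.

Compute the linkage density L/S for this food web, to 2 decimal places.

There are L = 15 links among S = 9 species.
L/S = 15/9 = 1.6667 ≈ 1.67.

L/S = 1.67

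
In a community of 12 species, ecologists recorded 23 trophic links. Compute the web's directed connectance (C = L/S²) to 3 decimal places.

The web has S = 12 species and L = 23 feeding links.
C = L / S² = 23 / 144 = 0.1597 ≈ 0.160.

C = 0.160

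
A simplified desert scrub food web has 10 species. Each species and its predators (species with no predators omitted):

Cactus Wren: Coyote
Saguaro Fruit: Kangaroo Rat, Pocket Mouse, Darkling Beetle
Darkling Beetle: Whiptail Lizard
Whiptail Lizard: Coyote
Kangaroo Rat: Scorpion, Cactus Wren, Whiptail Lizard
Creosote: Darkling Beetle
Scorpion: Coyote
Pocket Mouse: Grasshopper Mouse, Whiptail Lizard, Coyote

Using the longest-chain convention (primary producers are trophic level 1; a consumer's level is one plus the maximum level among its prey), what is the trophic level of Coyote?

Trophic level 4

Saguaro Fruit is a producer → level 1.
Kangaroo Rat eats Saguaro Fruit → level 2.
Whiptail Lizard eats Kangaroo Rat (level 2); other prey at levels: Pocket Mouse 2, Darkling Beetle 2 → level 3.
Coyote eats Whiptail Lizard (level 3); other prey at levels: Pocket Mouse 2, Scorpion 3, Cactus Wren 3 → level 4.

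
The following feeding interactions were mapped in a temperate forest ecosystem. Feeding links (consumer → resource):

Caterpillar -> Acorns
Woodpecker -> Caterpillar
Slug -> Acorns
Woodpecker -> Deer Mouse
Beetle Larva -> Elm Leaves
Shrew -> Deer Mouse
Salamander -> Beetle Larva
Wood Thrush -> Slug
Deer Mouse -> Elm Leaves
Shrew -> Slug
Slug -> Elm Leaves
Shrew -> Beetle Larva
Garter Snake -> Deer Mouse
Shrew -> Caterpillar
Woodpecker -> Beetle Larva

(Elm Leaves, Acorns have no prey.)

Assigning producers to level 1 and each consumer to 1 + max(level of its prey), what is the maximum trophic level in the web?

3

Producers (level 1): Elm Leaves, Acorns.
Elm Leaves → Slug → Wood Thrush gives Wood Thrush level 3.
No species has a prey at level 3, so no species reaches level 4.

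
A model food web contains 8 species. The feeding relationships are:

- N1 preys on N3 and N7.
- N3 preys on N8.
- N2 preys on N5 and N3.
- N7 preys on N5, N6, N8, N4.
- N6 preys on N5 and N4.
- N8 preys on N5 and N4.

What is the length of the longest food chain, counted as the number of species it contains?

One longest chain: N5 → N8 → N3 → N1.
It has 4 species and 3 links.

4 species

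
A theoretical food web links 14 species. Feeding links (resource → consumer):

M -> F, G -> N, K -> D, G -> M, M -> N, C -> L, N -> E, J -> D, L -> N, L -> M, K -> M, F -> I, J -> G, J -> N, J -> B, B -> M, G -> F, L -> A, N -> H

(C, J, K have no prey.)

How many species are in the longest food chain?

One longest chain: C → L → M → N → E.
It has 5 species and 4 links.

5 species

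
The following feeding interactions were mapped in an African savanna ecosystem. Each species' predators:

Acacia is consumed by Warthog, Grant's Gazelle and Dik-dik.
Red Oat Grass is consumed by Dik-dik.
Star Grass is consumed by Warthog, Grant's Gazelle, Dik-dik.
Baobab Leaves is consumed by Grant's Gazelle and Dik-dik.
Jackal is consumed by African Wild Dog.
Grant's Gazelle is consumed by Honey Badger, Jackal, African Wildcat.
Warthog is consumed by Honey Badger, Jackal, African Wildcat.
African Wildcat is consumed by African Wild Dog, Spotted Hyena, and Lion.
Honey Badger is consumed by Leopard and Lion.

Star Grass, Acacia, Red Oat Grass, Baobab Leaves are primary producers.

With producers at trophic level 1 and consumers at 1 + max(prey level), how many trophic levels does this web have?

Producers (level 1): Star Grass, Acacia, Red Oat Grass, Baobab Leaves.
Star Grass → Grant's Gazelle → African Wildcat → African Wild Dog gives African Wild Dog level 4.
No species has a prey at level 4, so no species reaches level 5.

4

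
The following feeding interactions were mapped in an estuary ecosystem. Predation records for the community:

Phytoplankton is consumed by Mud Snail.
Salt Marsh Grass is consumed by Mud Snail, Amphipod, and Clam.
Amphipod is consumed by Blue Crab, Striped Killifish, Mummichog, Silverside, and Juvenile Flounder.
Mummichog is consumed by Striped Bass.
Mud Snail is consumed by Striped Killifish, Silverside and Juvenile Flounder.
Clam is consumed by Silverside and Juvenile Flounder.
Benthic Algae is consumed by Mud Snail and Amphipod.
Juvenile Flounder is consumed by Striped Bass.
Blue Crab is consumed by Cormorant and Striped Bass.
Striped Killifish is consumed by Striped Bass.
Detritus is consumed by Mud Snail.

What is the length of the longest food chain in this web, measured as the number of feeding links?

One longest chain: Benthic Algae → Amphipod → Blue Crab → Cormorant.
It has 4 species and 3 links.

3 links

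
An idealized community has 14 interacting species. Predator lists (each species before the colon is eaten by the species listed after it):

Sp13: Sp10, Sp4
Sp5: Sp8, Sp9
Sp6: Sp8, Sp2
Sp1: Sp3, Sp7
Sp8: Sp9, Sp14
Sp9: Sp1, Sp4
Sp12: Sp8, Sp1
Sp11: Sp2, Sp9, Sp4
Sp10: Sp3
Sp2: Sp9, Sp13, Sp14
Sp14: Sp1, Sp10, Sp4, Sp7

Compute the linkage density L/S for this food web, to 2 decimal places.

There are L = 25 links among S = 14 species.
L/S = 25/14 = 1.7857 ≈ 1.79.

L/S = 1.79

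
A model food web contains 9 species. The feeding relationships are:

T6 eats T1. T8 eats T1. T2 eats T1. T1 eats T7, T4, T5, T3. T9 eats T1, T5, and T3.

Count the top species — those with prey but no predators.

Top species (has prey, but nothing eats it): T9, T2, T6, T8.
Count: 4.

4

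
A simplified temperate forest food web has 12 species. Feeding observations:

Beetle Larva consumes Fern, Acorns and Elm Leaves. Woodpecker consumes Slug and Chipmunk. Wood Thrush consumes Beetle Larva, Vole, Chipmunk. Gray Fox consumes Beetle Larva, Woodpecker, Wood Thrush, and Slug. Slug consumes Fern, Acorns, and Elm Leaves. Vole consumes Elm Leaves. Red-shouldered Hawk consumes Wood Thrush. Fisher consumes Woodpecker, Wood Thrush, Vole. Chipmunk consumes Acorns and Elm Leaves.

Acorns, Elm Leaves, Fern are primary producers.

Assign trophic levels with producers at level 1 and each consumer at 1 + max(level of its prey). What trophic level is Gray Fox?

Trophic level 4

Acorns is a producer → level 1.
Chipmunk eats Acorns (level 1); other prey at levels: Elm Leaves 1 → level 2.
Wood Thrush eats Chipmunk (level 2); other prey at levels: Beetle Larva 2, Vole 2 → level 3.
Gray Fox eats Wood Thrush (level 3); other prey at levels: Beetle Larva 2, Slug 2, Woodpecker 3 → level 4.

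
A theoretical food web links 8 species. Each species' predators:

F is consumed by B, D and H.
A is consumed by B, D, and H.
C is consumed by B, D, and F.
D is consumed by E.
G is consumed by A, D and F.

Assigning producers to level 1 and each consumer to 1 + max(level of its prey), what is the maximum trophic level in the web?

4

Producers (level 1): C, G.
C → F → D → E gives E level 4.
No species has a prey at level 4, so no species reaches level 5.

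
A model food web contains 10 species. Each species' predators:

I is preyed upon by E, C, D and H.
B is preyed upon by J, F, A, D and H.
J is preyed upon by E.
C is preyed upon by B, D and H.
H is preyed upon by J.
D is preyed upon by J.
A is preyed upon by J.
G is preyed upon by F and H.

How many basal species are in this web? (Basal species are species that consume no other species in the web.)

2

Basal species (no prey listed): I, G.
Count: 2.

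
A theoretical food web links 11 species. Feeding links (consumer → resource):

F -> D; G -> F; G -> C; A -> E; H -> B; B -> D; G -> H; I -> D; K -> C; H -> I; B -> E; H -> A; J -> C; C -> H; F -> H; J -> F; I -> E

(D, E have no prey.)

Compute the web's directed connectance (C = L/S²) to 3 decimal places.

The web has S = 11 species and L = 17 feeding links.
C = L / S² = 17 / 121 = 0.1405 ≈ 0.140.

C = 0.140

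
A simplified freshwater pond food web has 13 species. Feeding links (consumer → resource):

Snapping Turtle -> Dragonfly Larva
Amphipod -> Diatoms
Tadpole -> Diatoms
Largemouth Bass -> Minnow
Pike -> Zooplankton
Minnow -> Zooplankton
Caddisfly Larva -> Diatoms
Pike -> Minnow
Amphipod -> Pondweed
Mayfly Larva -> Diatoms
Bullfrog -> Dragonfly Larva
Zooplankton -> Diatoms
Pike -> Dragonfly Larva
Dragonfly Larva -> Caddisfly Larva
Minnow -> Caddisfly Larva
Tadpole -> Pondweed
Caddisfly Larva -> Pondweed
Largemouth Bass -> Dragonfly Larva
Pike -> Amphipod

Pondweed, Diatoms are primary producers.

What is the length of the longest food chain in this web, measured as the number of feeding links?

3 links

One longest chain: Diatoms → Zooplankton → Minnow → Pike.
It has 4 species and 3 links.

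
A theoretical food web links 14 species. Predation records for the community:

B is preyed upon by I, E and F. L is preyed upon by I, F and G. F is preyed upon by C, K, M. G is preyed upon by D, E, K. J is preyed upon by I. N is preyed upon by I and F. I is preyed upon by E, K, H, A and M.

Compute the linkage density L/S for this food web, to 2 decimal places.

There are L = 20 links among S = 14 species.
L/S = 20/14 = 1.4286 ≈ 1.43.

L/S = 1.43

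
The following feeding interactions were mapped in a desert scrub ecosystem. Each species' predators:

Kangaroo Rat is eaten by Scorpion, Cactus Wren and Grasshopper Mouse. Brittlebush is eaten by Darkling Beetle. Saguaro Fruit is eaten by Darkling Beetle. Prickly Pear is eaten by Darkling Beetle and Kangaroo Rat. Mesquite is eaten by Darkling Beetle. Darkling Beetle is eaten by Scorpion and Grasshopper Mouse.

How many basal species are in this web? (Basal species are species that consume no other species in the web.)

Basal species (no prey listed): Prickly Pear, Mesquite, Brittlebush, Saguaro Fruit.
Count: 4.

4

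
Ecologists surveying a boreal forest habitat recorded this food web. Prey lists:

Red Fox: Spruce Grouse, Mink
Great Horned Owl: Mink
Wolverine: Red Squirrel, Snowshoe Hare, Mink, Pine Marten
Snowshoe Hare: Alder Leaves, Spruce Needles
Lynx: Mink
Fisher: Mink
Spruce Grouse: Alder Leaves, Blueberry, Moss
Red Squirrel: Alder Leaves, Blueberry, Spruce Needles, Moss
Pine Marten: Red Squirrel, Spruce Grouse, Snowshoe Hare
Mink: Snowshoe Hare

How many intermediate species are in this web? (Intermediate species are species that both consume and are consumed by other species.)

5

Intermediate species (has both prey and predators): Red Squirrel, Spruce Grouse, Snowshoe Hare, Mink, Pine Marten.
Count: 5.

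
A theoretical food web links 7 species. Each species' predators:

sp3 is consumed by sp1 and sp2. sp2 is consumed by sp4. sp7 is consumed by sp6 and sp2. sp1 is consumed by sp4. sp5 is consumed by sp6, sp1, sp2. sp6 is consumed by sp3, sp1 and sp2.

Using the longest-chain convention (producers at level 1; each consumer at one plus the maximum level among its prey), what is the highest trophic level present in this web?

5

Producers (level 1): sp7, sp5.
sp7 → sp6 → sp3 → sp1 → sp4 gives sp4 level 5.
No species has a prey at level 5, so no species reaches level 6.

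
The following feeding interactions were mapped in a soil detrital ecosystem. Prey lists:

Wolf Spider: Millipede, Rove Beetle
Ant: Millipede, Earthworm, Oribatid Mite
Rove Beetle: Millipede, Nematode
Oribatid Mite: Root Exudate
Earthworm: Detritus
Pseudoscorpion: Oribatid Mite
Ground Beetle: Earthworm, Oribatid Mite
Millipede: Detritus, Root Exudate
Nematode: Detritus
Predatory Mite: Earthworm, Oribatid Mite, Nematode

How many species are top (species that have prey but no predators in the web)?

Top species (has prey, but nothing eats it): Predatory Mite, Ground Beetle, Ant, Pseudoscorpion, Wolf Spider.
Count: 5.

5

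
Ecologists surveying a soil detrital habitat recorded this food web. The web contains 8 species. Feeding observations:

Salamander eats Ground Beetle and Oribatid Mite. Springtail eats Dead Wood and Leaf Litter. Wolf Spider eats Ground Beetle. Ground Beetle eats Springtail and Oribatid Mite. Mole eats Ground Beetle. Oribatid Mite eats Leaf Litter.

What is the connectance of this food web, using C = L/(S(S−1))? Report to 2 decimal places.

The web has S = 8 species and L = 9 feeding links.
C = L / (S(S−1)) = 9 / 56 = 0.1607 ≈ 0.16.

C = 0.16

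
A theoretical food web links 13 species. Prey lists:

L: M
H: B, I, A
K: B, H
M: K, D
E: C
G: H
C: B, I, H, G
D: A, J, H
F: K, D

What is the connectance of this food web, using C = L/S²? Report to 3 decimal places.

The web has S = 13 species and L = 19 feeding links.
C = L / S² = 19 / 169 = 0.1124 ≈ 0.112.

C = 0.112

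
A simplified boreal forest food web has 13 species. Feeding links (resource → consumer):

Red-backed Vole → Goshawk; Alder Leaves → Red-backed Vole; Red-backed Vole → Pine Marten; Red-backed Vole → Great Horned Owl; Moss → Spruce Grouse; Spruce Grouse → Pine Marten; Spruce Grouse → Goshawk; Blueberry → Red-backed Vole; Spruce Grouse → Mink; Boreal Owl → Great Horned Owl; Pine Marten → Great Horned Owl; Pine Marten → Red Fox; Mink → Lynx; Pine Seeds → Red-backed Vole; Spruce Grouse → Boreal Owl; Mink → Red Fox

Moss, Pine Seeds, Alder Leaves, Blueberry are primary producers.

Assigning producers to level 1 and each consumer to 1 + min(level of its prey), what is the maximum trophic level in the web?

Producers (level 1): Moss, Pine Seeds, Alder Leaves, Blueberry.
Following each consumer down to its lowest-level prey: Moss → Spruce Grouse → Pine Marten → Red Fox (levels 1 through 4).
All prey of Red Fox (Pine Marten 3, Mink 3) are at level 3 or above, so Red Fox is at level 1 + 3 = 4.
Every consumer has at least one prey at level 3 or below, so none exceeds level 4.

4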